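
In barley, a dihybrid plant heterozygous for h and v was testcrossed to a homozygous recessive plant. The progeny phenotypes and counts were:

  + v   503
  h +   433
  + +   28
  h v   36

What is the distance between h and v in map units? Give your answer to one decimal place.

6.4 map units

The two most frequent classes, + v (503) and h + (433), are the parental types, so the F1 was + v / h +.
The recombinant classes are + + and h v: 28 + 36 = 64.
Recombination frequency = 64/1000 = 0.0640 ≈ 6.4%, i.e. 6.4 map units.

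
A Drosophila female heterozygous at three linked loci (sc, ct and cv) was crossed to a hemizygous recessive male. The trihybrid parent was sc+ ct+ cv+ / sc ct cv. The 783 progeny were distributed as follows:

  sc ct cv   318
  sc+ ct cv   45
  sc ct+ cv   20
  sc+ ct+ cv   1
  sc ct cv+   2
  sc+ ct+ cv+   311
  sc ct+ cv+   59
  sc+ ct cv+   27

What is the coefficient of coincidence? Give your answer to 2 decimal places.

0.44

The two rarest classes, sc+ ct+ cv and sc ct cv+, are the double crossovers. Comparing them with the parentals, only the cv allele has switched, so cv is the middle locus and the order is sc – cv – ct.
sc–cv: (104 + 3)/783 = 0.1367; cv–ct: (47 + 3)/783 = 0.0639.
Expected DCO frequency = 0.1367 × 0.0639 ≈ 0.00874; observed = 3/783 ≈ 0.00383.
Coefficient of coincidence = 0.00383/0.00874 ≈ 0.44.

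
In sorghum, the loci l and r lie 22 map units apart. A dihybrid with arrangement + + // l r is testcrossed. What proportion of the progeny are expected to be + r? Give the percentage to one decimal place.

A map distance of 22 map units corresponds to a recombination frequency of 0.220.
The F1 is + + / l r, so + r is a recombinant gamete class with expected frequency r/2 = 0.220/2 = 0.1100.
That is 0.1100 = 11.0% of the progeny.

11.0%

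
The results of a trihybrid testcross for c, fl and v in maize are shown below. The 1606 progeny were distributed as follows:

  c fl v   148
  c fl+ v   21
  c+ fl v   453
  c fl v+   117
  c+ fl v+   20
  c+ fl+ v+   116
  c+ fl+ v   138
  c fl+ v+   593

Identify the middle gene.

The two most frequent reciprocal classes, c fl+ v+ and c+ fl v, are the parental types, so the F1 was c fl+ v+ / c+ fl v.
The two rarest classes, c fl+ v and c+ fl v+, are the double crossovers. Comparing them with the parentals, only the v allele has switched, so v is the middle locus and the order is c – v – fl.

v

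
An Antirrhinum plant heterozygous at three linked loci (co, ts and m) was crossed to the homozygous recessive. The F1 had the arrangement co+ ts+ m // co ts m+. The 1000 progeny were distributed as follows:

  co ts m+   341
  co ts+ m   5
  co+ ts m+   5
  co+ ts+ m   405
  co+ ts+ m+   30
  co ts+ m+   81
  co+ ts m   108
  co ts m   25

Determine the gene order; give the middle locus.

co

The two rarest classes, co ts+ m and co+ ts m+, are the double crossovers. Comparing them with the parentals, only the co allele has switched, so co is the middle locus and the order is m – co – ts.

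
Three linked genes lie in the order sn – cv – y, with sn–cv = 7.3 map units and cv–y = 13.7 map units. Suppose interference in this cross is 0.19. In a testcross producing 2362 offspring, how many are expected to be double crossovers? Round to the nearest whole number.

19

Map distances give recombination frequencies of 0.073 and 0.137 for the two intervals.
With interference 0.19 (so coincidence = 0.81), expected double-crossover frequency = 0.073 × 0.137 × 0.81 = 0.00810.
Expected number = 0.00810 × 2362 = 19.13 ≈ 19.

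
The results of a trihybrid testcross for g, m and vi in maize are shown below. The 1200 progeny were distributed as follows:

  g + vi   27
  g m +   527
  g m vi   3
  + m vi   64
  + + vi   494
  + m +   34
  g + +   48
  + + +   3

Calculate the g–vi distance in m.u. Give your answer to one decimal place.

The two most frequent reciprocal classes, g m + and + + vi, are the parental types, so the F1 was g m + / + + vi.
The two rarest classes, g m vi and + + +, are the double crossovers. Comparing them with the parentals, only the vi allele has switched, so vi is the middle locus and the order is g – vi – m.
Crossovers in the g–vi interval produce the single-crossover classes + m + and g + vi (34 + 27 = 61) plus the double crossovers (6).
RF(g–vi) = (61 + 6) / 1200 = 67/1200 = 0.0558 → 5.6 m.u.

5.6 m.u.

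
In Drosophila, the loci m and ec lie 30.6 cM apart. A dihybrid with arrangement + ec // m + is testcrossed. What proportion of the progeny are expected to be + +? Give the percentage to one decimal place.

15.3%

A map distance of 30.6 cM corresponds to a recombination frequency of 0.306.
The F1 is + ec / m +, so + + is a recombinant gamete class with expected frequency r/2 = 0.306/2 = 0.1530.
That is 0.1530 = 15.3% of the progeny.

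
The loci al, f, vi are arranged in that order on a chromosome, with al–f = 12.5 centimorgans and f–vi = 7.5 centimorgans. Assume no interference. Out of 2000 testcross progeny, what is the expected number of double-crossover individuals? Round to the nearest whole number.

Map distances give recombination frequencies of 0.125 and 0.075 for the two intervals.
With no interference, expected double-crossover frequency = 0.125 × 0.075 = 0.00937.
Expected number = 0.00937 × 2000 = 18.75 ≈ 19.

19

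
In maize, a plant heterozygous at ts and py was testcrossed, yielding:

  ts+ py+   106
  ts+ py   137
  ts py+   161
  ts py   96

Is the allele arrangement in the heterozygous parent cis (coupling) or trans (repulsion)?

The two most frequent classes are ts+ py (137) and ts py+ (161); these are the parental (non-recombinant) types.
So the F1 carried ts+ py on one chromosome and ts py+ on the other — the recessive alleles are on opposite chromosomes (trans / repulsion).

trans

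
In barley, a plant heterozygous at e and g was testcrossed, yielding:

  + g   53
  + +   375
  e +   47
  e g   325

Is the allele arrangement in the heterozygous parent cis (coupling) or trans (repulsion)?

cis

The two most frequent classes are + + (375) and e g (325); these are the parental (non-recombinant) types.
So the F1 carried + + on one chromosome and e g on the other — the recessive alleles are on the same chromosome (cis / coupling).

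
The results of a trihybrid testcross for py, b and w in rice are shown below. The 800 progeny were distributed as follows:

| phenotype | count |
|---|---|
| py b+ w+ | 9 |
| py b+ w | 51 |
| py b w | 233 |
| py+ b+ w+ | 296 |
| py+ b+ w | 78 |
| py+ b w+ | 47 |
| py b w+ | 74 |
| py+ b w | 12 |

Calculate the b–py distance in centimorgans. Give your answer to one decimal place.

The two most frequent reciprocal classes, py b w and py+ b+ w+, are the parental types, so the F1 was py b w / py+ b+ w+.
The two rarest classes, py+ b w and py b+ w+, are the double crossovers. Comparing them with the parentals, only the py allele has switched, so py is the middle locus and the order is b – py – w.
Crossovers in the b–py interval produce the single-crossover classes py b+ w and py+ b w+ (51 + 47 = 98) plus the double crossovers (21).
RF(b–py) = (98 + 21) / 800 = 119/800 = 0.1487 → 14.9 centimorgans.

14.9 centimorgans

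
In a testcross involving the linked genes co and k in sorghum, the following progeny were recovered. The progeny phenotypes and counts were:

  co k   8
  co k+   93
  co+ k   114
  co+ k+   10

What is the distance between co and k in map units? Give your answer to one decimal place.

8.0 map units

The two most frequent classes, co+ k (114) and co k+ (93), are the parental types, so the F1 was co+ k / co k+.
The recombinant classes are co+ k+ and co k: 10 + 8 = 18.
Recombination frequency = 18/225 = 0.0800 ≈ 8.0%, i.e. 8.0 map units.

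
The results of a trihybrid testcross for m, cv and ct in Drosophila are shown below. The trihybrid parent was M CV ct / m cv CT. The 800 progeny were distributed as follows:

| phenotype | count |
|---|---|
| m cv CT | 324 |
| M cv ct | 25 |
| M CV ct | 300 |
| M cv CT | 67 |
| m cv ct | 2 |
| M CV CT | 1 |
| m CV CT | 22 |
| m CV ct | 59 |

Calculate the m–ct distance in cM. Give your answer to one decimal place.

16.1 cM

The two rarest classes, M CV CT and m cv ct, are the double crossovers. Comparing them with the parentals, only the ct allele has switched, so ct is the middle locus and the order is m – ct – cv.
Crossovers in the m–ct interval produce the single-crossover classes m CV ct and M cv CT (59 + 67 = 126) plus the double crossovers (3).
RF(m–ct) = (126 + 3) / 800 = 129/800 = 0.1613 → 16.1 cM.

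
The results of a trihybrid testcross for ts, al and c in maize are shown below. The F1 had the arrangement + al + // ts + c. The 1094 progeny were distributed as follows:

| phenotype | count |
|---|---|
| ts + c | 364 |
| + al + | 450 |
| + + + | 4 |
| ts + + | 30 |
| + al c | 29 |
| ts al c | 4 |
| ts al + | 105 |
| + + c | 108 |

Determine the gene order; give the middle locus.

al

The two rarest classes, + + + and ts al c, are the double crossovers. Comparing them with the parentals, only the al allele has switched, so al is the middle locus and the order is ts – al – c.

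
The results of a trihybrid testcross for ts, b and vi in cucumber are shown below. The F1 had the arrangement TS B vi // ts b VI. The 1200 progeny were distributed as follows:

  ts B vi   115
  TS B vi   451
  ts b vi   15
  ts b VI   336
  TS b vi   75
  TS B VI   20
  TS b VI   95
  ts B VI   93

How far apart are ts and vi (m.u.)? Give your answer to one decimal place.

20.4 m.u.

The two rarest classes, TS B VI and ts b vi, are the double crossovers. Comparing them with the parentals, only the vi allele has switched, so vi is the middle locus and the order is b – vi – ts.
Crossovers in the vi–ts interval produce the single-crossover classes ts B vi and TS b VI (115 + 95 = 210) plus the double crossovers (35).
RF(vi–ts) = (210 + 35) / 1200 = 245/1200 = 0.2042 → 20.4 m.u.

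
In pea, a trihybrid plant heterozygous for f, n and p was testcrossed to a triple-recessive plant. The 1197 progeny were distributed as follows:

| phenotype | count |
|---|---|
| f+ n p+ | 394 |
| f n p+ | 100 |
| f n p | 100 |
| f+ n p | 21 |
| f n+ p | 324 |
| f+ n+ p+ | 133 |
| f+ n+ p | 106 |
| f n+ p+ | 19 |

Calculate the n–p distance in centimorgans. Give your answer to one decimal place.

22.8 centimorgans

The two most frequent reciprocal classes, f n+ p and f+ n p+, are the parental types, so the F1 was f n+ p / f+ n p+.
The two rarest classes, f n+ p+ and f+ n p, are the double crossovers. Comparing them with the parentals, only the p allele has switched, so p is the middle locus and the order is n – p – f.
Crossovers in the n–p interval produce the single-crossover classes f n p and f+ n+ p+ (100 + 133 = 233) plus the double crossovers (40).
RF(n–p) = (233 + 40) / 1197 = 273/1197 = 0.2281 → 22.8 centimorgans.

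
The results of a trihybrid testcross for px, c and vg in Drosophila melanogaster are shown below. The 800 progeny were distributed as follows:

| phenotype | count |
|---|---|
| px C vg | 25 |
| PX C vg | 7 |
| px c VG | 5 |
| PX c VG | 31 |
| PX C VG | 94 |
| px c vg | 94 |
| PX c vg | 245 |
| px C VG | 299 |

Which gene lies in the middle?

c

The two most frequent reciprocal classes, px C VG and PX c vg, are the parental types, so the F1 was px C VG / PX c vg.
The two rarest classes, px c VG and PX C vg, are the double crossovers. Comparing them with the parentals, only the c allele has switched, so c is the middle locus and the order is vg – c – px.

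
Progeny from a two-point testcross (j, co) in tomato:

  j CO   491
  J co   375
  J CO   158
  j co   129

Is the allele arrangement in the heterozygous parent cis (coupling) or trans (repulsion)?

The two most frequent classes are J co (375) and j CO (491); these are the parental (non-recombinant) types.
So the F1 carried J co on one chromosome and j CO on the other — the recessive alleles are on opposite chromosomes (trans / repulsion).

trans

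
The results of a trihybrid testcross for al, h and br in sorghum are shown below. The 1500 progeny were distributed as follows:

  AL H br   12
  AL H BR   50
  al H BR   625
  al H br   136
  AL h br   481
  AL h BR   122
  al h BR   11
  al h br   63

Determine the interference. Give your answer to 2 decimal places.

0.10

The two most frequent reciprocal classes, al H BR and AL h br, are the parental types, so the F1 was al H BR / AL h br.
The two rarest classes, al h BR and AL H br, are the double crossovers. Comparing them with the parentals, only the h allele has switched, so h is the middle locus and the order is br – h – al.
br–h: (258 + 23)/1500 = 0.1873; h–al: (113 + 23)/1500 = 0.0907.
Expected DCO frequency = 0.1873 × 0.0907 ≈ 0.01699; observed = 23/1500 ≈ 0.01533.
Coefficient of coincidence = 0.01533/0.01699 ≈ 0.90; interference = 1 − 0.90 = 0.10.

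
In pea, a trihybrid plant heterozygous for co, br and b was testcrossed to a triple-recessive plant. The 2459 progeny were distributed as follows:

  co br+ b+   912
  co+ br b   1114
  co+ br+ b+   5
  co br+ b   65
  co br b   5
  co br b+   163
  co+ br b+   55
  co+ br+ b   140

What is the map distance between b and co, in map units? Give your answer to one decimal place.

The two most frequent reciprocal classes, co+ br b and co br+ b+, are the parental types, so the F1 was co+ br b / co br+ b+.
The two rarest classes, co br b and co+ br+ b+, are the double crossovers. Comparing them with the parentals, only the co allele has switched, so co is the middle locus and the order is br – co – b.
Crossovers in the co–b interval produce the single-crossover classes co+ br b+ and co br+ b (55 + 65 = 120) plus the double crossovers (10).
RF(co–b) = (120 + 10) / 2459 = 130/2459 = 0.0529 → 5.3 map units.

5.3 map units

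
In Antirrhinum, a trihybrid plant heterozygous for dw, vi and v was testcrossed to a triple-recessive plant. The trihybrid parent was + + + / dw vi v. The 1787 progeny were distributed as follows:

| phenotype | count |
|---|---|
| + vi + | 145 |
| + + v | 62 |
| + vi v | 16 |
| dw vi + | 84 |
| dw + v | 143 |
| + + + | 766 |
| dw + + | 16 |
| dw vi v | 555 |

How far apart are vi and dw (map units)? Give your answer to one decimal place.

17.9 map units

The two rarest classes, dw + + and + vi v, are the double crossovers. Comparing them with the parentals, only the dw allele has switched, so dw is the middle locus and the order is vi – dw – v.
Crossovers in the vi–dw interval produce the single-crossover classes + vi + and dw + v (145 + 143 = 288) plus the double crossovers (32).
RF(vi–dw) = (288 + 32) / 1787 = 320/1787 = 0.1791 → 17.9 map units.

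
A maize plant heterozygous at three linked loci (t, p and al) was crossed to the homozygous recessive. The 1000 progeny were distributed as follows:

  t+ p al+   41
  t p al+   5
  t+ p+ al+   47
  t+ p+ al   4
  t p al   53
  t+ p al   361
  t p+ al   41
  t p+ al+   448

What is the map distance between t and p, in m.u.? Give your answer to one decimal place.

The two most frequent reciprocal classes, t p+ al+ and t+ p al, are the parental types, so the F1 was t p+ al+ / t+ p al.
The two rarest classes, t p al+ and t+ p+ al, are the double crossovers. Comparing them with the parentals, only the p allele has switched, so p is the middle locus and the order is t – p – al.
Crossovers in the t–p interval produce the single-crossover classes t+ p+ al+ and t p al (47 + 53 = 100) plus the double crossovers (9).
RF(t–p) = (100 + 9) / 1000 = 109/1000 = 0.1090 → 10.9 m.u.

10.9 m.u.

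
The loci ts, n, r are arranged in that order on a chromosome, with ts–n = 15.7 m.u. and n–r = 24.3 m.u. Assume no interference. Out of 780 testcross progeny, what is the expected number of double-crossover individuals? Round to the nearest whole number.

Map distances give recombination frequencies of 0.157 and 0.243 for the two intervals.
With no interference, expected double-crossover frequency = 0.157 × 0.243 = 0.03815.
Expected number = 0.03815 × 780 = 29.76 ≈ 30.

30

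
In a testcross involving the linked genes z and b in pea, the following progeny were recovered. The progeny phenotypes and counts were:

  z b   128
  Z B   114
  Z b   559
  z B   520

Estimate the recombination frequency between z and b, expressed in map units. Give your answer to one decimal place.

18.3 map units

The two most frequent classes, Z b (559) and z B (520), are the parental types, so the F1 was Z b / z B.
The recombinant classes are Z B and z b: 114 + 128 = 242.
Recombination frequency = 242/1321 = 0.1832 ≈ 18.3%, i.e. 18.3 map units.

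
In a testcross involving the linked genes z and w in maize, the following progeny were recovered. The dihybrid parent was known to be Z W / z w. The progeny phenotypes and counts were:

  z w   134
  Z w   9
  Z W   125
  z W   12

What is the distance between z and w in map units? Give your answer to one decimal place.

The recombinant classes are Z w and z W: 9 + 12 = 21.
Recombination frequency = 21/280 = 0.0750 ≈ 7.5%, i.e. 7.5 map units.

7.5 map units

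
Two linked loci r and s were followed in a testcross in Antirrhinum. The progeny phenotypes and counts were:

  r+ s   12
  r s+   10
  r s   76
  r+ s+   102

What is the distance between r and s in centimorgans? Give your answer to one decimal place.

11.0 centimorgans

The two most frequent classes, r+ s+ (102) and r s (76), are the parental types, so the F1 was r+ s+ / r s.
The recombinant classes are r+ s and r s+: 12 + 10 = 22.
Recombination frequency = 22/200 = 0.1100 ≈ 11.0%, i.e. 11.0 centimorgans.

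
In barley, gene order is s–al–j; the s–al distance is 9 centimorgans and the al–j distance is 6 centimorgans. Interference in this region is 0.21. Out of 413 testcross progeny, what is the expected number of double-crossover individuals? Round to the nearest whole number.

Map distances give recombination frequencies of 0.090 and 0.060 for the two intervals.
With interference 0.21 (so coincidence = 0.79), expected double-crossover frequency = 0.090 × 0.060 × 0.79 = 0.00427.
Expected number = 0.00427 × 413 = 1.76 ≈ 2.

2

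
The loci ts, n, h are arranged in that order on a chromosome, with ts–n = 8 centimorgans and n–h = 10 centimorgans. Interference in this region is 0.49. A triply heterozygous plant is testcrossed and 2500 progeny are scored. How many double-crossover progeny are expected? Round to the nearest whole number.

10

Map distances give recombination frequencies of 0.080 and 0.100 for the two intervals.
With interference 0.49 (so coincidence = 0.51), expected double-crossover frequency = 0.080 × 0.100 × 0.51 = 0.00408.
Expected number = 0.00408 × 2500 = 10.20 ≈ 10.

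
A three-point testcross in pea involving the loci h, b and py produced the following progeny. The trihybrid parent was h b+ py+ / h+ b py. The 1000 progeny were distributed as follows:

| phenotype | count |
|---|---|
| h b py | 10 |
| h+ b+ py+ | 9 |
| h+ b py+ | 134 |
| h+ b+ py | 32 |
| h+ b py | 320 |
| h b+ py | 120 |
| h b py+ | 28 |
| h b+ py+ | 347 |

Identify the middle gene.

The two rarest classes, h+ b+ py+ and h b py, are the double crossovers. Comparing them with the parentals, only the h allele has switched, so h is the middle locus and the order is py – h – b.

h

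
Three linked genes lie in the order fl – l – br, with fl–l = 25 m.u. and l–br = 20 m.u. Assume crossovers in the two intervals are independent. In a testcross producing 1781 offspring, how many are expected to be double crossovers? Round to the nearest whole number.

Map distances give recombination frequencies of 0.250 and 0.200 for the two intervals.
With no interference, expected double-crossover frequency = 0.250 × 0.200 = 0.05000.
Expected number = 0.05000 × 1781 = 89.05 ≈ 89.

89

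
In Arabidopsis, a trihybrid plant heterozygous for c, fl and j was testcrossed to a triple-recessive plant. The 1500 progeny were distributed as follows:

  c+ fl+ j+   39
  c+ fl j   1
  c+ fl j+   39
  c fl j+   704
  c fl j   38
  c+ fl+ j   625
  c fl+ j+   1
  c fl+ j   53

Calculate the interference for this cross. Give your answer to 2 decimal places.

0.60

The two most frequent reciprocal classes, c+ fl+ j and c fl j+, are the parental types, so the F1 was c+ fl+ j / c fl j+.
The two rarest classes, c+ fl j and c fl+ j+, are the double crossovers. Comparing them with the parentals, only the fl allele has switched, so fl is the middle locus and the order is j – fl – c.
j–fl: (77 + 2)/1500 = 0.0527; fl–c: (92 + 2)/1500 = 0.0627.
Expected DCO frequency = 0.0527 × 0.0627 ≈ 0.00330; observed = 2/1500 ≈ 0.00133.
Coefficient of coincidence = 0.00133/0.00330 ≈ 0.40; interference = 1 − 0.40 = 0.60.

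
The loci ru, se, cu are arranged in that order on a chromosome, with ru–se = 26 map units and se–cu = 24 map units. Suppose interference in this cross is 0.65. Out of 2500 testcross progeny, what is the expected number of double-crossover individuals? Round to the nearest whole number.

55

Map distances give recombination frequencies of 0.260 and 0.240 for the two intervals.
With interference 0.65 (so coincidence = 0.35), expected double-crossover frequency = 0.260 × 0.240 × 0.35 = 0.02184.
Expected number = 0.02184 × 2500 = 54.60 ≈ 55.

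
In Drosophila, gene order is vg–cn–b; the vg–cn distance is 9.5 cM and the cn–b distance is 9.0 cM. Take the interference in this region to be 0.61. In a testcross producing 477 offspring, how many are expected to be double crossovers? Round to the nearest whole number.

Map distances give recombination frequencies of 0.095 and 0.090 for the two intervals.
With interference 0.61 (so coincidence = 0.39), expected double-crossover frequency = 0.095 × 0.090 × 0.39 = 0.00333.
Expected number = 0.00333 × 477 = 1.59 ≈ 2.

2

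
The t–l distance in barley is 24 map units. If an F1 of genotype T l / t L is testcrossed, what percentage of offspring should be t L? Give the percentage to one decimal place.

A map distance of 24 map units corresponds to a recombination frequency of 0.240.
The F1 is T l / t L, so t L is a parental gamete class with expected frequency (1 − r)/2 = 0.760/2 = 0.3800.
That is 0.3800 = 38.0% of the progeny.

38.0%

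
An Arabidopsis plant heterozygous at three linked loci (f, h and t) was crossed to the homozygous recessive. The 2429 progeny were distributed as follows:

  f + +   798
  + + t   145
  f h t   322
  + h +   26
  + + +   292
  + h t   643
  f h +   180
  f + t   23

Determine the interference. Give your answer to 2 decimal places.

The two most frequent reciprocal classes, f + + and + h t, are the parental types, so the F1 was f + + / + h t.
The two rarest classes, f + t and + h +, are the double crossovers. Comparing them with the parentals, only the t allele has switched, so t is the middle locus and the order is f – t – h.
f–t: (614 + 49)/2429 = 0.2730; t–h: (325 + 49)/2429 = 0.1540.
Expected DCO frequency = 0.2730 × 0.1540 ≈ 0.04204; observed = 49/2429 ≈ 0.02017.
Coefficient of coincidence = 0.02017/0.04204 ≈ 0.48; interference = 1 − 0.48 = 0.52.

0.52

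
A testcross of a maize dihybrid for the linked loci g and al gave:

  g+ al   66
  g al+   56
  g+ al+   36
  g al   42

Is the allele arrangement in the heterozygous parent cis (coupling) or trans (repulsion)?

The two most frequent classes are g+ al (66) and g al+ (56); these are the parental (non-recombinant) types.
So the F1 carried g+ al on one chromosome and g al+ on the other — the recessive alleles are on opposite chromosomes (trans / repulsion).

trans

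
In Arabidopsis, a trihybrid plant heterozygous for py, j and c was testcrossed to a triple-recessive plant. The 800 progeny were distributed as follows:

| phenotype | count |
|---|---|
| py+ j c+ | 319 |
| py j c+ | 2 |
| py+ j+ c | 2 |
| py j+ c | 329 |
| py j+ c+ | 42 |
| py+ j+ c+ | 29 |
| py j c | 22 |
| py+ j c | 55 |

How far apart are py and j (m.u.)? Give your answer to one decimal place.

The two most frequent reciprocal classes, py j+ c and py+ j c+, are the parental types, so the F1 was py j+ c / py+ j c+.
The two rarest classes, py+ j+ c and py j c+, are the double crossovers. Comparing them with the parentals, only the py allele has switched, so py is the middle locus and the order is j – py – c.
Crossovers in the j–py interval produce the single-crossover classes py j c and py+ j+ c+ (22 + 29 = 51) plus the double crossovers (4).
RF(j–py) = (51 + 4) / 800 = 55/800 = 0.0688 → 6.9 m.u.

6.9 m.u.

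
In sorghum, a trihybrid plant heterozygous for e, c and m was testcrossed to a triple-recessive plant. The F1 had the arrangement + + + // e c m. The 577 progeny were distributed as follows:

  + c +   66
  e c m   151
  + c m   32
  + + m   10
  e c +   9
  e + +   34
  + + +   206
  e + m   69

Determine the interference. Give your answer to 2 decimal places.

The two rarest classes, + + m and e c +, are the double crossovers. Comparing them with the parentals, only the m allele has switched, so m is the middle locus and the order is e – m – c.
e–m: (66 + 19)/577 = 0.1473; m–c: (135 + 19)/577 = 0.2669.
Expected DCO frequency = 0.1473 × 0.2669 ≈ 0.03931; observed = 19/577 ≈ 0.03293.
Coefficient of coincidence = 0.03293/0.03931 ≈ 0.84; interference = 1 − 0.84 = 0.16.

0.16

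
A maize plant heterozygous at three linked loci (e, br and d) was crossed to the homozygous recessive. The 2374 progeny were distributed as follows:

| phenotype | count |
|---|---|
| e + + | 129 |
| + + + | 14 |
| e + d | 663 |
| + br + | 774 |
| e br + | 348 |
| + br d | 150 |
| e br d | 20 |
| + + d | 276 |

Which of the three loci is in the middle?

br

The two most frequent reciprocal classes, + br + and e + d, are the parental types, so the F1 was + br + / e + d.
The two rarest classes, + + + and e br d, are the double crossovers. Comparing them with the parentals, only the br allele has switched, so br is the middle locus and the order is e – br – d.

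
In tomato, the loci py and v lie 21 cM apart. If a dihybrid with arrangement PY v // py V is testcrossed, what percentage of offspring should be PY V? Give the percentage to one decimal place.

10.5%

A map distance of 21 cM corresponds to a recombination frequency of 0.210.
The F1 is PY v / py V, so PY V is a recombinant gamete class with expected frequency r/2 = 0.210/2 = 0.1050.
That is 0.1050 = 10.5% of the progeny.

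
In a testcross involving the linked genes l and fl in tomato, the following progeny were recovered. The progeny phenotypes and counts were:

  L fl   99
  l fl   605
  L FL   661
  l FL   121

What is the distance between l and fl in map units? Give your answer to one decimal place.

14.8 map units

The two most frequent classes, L FL (661) and l fl (605), are the parental types, so the F1 was L FL / l fl.
The recombinant classes are L fl and l FL: 99 + 121 = 220.
Recombination frequency = 220/1486 = 0.1480 ≈ 14.8%, i.e. 14.8 map units.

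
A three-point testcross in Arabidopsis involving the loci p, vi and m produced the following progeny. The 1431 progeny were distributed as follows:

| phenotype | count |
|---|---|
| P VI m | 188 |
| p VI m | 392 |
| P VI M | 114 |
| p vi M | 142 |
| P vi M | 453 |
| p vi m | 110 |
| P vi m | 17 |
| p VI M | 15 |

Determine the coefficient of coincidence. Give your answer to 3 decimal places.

0.494

The two most frequent reciprocal classes, p VI m and P vi M, are the parental types, so the F1 was p VI m / P vi M.
The two rarest classes, p VI M and P vi m, are the double crossovers. Comparing them with the parentals, only the m allele has switched, so m is the middle locus and the order is p – m – vi.
p–m: (330 + 32)/1431 = 0.2530; m–vi: (224 + 32)/1431 = 0.1789.
Expected DCO frequency = 0.2530 × 0.1789 ≈ 0.04526; observed = 32/1431 ≈ 0.02236.
Coefficient of coincidence = 0.02236/0.04526 ≈ 0.494.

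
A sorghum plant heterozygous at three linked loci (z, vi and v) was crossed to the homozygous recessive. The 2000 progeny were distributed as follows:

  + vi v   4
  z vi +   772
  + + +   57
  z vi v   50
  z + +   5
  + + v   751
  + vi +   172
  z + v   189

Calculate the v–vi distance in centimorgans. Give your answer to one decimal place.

The two most frequent reciprocal classes, z vi + and + + v, are the parental types, so the F1 was z vi + / + + v.
The two rarest classes, z + + and + vi v, are the double crossovers. Comparing them with the parentals, only the vi allele has switched, so vi is the middle locus and the order is v – vi – z.
Crossovers in the v–vi interval produce the single-crossover classes z vi v and + + + (50 + 57 = 107) plus the double crossovers (9).
RF(v–vi) = (107 + 9) / 2000 = 116/2000 = 0.0580 → 5.8 centimorgans.

5.8 centimorgans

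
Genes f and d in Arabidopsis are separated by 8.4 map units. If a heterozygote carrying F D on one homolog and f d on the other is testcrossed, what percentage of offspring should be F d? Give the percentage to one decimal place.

A map distance of 8.4 map units corresponds to a recombination frequency of 0.084.
The F1 is F D / f d, so F d is a recombinant gamete class with expected frequency r/2 = 0.084/2 = 0.0420.
That is 0.0420 = 4.2% of the progeny.

4.2%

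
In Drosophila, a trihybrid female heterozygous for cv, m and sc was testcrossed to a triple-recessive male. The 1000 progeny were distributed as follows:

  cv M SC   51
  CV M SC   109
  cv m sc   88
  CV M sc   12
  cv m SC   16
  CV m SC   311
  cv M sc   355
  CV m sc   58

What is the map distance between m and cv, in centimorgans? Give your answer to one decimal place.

22.5 centimorgans

The two most frequent reciprocal classes, cv M sc and CV m SC, are the parental types, so the F1 was cv M sc / CV m SC.
The two rarest classes, CV M sc and cv m SC, are the double crossovers. Comparing them with the parentals, only the cv allele has switched, so cv is the middle locus and the order is m – cv – sc.
Crossovers in the m–cv interval produce the single-crossover classes cv m sc and CV M SC (88 + 109 = 197) plus the double crossovers (28).
RF(m–cv) = (197 + 28) / 1000 = 225/1000 = 0.2250 → 22.5 centimorgans.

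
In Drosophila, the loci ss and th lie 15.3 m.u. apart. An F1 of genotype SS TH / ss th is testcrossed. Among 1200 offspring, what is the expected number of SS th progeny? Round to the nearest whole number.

92

A map distance of 15.3 m.u. corresponds to a recombination frequency of 0.153.
The F1 is SS TH / ss th, so SS th is a recombinant gamete class with expected frequency r/2 = 0.153/2 = 0.0765.
Expected number = 0.0765 × 1200 = 91.80 ≈ 92.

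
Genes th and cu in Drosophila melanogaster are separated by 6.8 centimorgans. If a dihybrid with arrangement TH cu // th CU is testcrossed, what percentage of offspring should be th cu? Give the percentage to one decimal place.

3.4%

A map distance of 6.8 centimorgans corresponds to a recombination frequency of 0.068.
The F1 is TH cu / th CU, so th cu is a recombinant gamete class with expected frequency r/2 = 0.068/2 = 0.0340.
That is 0.0340 = 3.4% of the progeny.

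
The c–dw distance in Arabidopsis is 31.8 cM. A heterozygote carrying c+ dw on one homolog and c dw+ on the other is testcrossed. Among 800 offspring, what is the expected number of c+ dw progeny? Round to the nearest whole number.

273

A map distance of 31.8 cM corresponds to a recombination frequency of 0.318.
The F1 is c+ dw / c dw+, so c+ dw is a parental gamete class with expected frequency (1 − r)/2 = 0.682/2 = 0.3410.
Expected number = 0.3410 × 800 = 272.80 ≈ 273.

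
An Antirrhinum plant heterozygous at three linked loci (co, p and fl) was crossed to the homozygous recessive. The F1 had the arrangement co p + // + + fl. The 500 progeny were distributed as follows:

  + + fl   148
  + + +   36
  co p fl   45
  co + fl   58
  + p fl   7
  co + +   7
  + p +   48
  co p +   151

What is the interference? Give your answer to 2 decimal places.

The two rarest classes, co + + and + p fl, are the double crossovers. Comparing them with the parentals, only the p allele has switched, so p is the middle locus and the order is co – p – fl.
co–p: (106 + 14)/500 = 0.2400; p–fl: (81 + 14)/500 = 0.1900.
Expected DCO frequency = 0.2400 × 0.1900 ≈ 0.04560; observed = 14/500 ≈ 0.02800.
Coefficient of coincidence = 0.02800/0.04560 ≈ 0.61; interference = 1 − 0.61 = 0.39.

0.39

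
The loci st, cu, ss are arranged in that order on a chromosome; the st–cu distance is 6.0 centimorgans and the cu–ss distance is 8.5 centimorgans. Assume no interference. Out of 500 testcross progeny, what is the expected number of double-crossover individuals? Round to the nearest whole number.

3

Map distances give recombination frequencies of 0.060 and 0.085 for the two intervals.
With no interference, expected double-crossover frequency = 0.060 × 0.085 = 0.00510.
Expected number = 0.00510 × 500 = 2.55 ≈ 3.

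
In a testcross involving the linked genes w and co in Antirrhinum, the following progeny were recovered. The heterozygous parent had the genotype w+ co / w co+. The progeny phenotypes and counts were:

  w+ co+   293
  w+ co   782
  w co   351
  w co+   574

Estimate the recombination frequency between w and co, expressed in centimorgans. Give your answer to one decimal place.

The recombinant classes are w+ co+ and w co: 293 + 351 = 644.
Recombination frequency = 644/2000 = 0.3220 ≈ 32.2%, i.e. 32.2 centimorgans.

32.2 centimorgans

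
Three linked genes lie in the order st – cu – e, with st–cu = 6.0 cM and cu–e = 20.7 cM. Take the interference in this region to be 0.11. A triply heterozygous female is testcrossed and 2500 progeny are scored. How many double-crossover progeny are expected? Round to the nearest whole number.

28

Map distances give recombination frequencies of 0.060 and 0.207 for the two intervals.
With interference 0.11 (so coincidence = 0.89), expected double-crossover frequency = 0.060 × 0.207 × 0.89 = 0.01105.
Expected number = 0.01105 × 2500 = 27.63 ≈ 28.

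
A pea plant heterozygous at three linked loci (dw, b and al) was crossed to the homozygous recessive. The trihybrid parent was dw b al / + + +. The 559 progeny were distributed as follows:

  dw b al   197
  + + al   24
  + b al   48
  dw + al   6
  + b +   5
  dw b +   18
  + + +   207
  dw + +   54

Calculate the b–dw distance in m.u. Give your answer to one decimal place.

The two rarest classes, dw + al and + b +, are the double crossovers. Comparing them with the parentals, only the b allele has switched, so b is the middle locus and the order is dw – b – al.
Crossovers in the dw–b interval produce the single-crossover classes + b al and dw + + (48 + 54 = 102) plus the double crossovers (11).
RF(dw–b) = (102 + 11) / 559 = 113/559 = 0.2021 → 20.2 m.u.

20.2 m.u.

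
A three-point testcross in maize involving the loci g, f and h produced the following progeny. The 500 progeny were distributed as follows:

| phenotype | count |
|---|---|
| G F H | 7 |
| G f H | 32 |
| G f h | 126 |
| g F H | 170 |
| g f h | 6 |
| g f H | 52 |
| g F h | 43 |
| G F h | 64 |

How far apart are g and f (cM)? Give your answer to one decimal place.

25.8 cM

The two most frequent reciprocal classes, G f h and g F H, are the parental types, so the F1 was G f h / g F H.
The two rarest classes, g f h and G F H, are the double crossovers. Comparing them with the parentals, only the g allele has switched, so g is the middle locus and the order is h – g – f.
Crossovers in the g–f interval produce the single-crossover classes G F h and g f H (64 + 52 = 116) plus the double crossovers (13).
RF(g–f) = (116 + 13) / 500 = 129/500 = 0.2580 → 25.8 cM.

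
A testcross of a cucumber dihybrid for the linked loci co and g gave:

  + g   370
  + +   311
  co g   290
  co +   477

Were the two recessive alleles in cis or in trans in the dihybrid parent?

trans

The two most frequent classes are + g (370) and co + (477); these are the parental (non-recombinant) types.
So the F1 carried + g on one chromosome and co + on the other — the recessive alleles are on opposite chromosomes (trans / repulsion).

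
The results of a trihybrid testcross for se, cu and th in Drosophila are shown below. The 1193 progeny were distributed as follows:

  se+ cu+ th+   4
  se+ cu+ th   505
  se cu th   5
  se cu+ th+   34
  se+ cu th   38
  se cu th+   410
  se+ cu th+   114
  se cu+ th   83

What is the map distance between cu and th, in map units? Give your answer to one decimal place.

The two most frequent reciprocal classes, se cu th+ and se+ cu+ th, are the parental types, so the F1 was se cu th+ / se+ cu+ th.
The two rarest classes, se cu th and se+ cu+ th+, are the double crossovers. Comparing them with the parentals, only the th allele has switched, so th is the middle locus and the order is cu – th – se.
Crossovers in the cu–th interval produce the single-crossover classes se cu+ th+ and se+ cu th (34 + 38 = 72) plus the double crossovers (9).
RF(cu–th) = (72 + 9) / 1193 = 81/1193 = 0.0679 → 6.8 map units.

6.8 map units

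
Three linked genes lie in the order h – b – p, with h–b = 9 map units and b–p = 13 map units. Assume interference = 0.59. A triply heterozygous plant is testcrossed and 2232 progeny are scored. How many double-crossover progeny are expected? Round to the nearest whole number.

11

Map distances give recombination frequencies of 0.090 and 0.130 for the two intervals.
With interference 0.59 (so coincidence = 0.41), expected double-crossover frequency = 0.090 × 0.130 × 0.41 = 0.00480.
Expected number = 0.00480 × 2232 = 10.71 ≈ 11.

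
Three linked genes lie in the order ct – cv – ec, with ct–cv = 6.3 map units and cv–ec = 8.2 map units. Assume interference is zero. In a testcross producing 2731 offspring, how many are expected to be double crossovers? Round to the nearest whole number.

14

Map distances give recombination frequencies of 0.063 and 0.082 for the two intervals.
With no interference, expected double-crossover frequency = 0.063 × 0.082 = 0.00517.
Expected number = 0.00517 × 2731 = 14.11 ≈ 14.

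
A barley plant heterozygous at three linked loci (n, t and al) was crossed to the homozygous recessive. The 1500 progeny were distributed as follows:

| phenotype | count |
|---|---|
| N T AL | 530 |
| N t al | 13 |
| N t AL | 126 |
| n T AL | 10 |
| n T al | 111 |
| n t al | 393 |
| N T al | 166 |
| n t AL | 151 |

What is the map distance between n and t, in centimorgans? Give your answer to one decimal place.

The two most frequent reciprocal classes, n t al and N T AL, are the parental types, so the F1 was n t al / N T AL.
The two rarest classes, N t al and n T AL, are the double crossovers. Comparing them with the parentals, only the n allele has switched, so n is the middle locus and the order is al – n – t.
Crossovers in the n–t interval produce the single-crossover classes n T al and N t AL (111 + 126 = 237) plus the double crossovers (23).
RF(n–t) = (237 + 23) / 1500 = 260/1500 = 0.1733 → 17.3 centimorgans.

17.3 centimorgans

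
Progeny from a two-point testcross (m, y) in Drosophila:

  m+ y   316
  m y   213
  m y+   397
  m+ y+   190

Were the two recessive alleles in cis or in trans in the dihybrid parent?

The two most frequent classes are m+ y (316) and m y+ (397); these are the parental (non-recombinant) types.
So the F1 carried m+ y on one chromosome and m y+ on the other — the recessive alleles are on opposite chromosomes (trans / repulsion).

trans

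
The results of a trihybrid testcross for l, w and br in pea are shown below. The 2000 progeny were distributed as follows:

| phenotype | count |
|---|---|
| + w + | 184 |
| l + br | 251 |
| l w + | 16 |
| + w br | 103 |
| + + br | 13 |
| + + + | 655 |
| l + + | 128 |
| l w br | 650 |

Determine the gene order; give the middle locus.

The two most frequent reciprocal classes, + + + and l w br, are the parental types, so the F1 was + + + / l w br.
The two rarest classes, + + br and l w +, are the double crossovers. Comparing them with the parentals, only the br allele has switched, so br is the middle locus and the order is l – br – w.

br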